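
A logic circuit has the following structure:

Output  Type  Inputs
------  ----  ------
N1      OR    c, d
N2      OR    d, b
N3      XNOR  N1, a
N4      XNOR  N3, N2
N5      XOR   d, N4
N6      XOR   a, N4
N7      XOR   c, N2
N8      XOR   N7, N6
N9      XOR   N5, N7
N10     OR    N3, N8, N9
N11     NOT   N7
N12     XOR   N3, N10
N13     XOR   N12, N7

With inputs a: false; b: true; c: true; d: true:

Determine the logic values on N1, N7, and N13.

N1 = c OR d = true OR true = true
N2 = d OR b = true OR true = true
N3 = N1 XNOR a = true XNOR false = false
N4 = N3 XNOR N2 = false XNOR true = false
N5 = d XOR N4 = true XOR false = true
N6 = a XOR N4 = false XOR false = false
N7 = c XOR N2 = true XOR true = false
N8 = N7 XOR N6 = false XOR false = false
N9 = N5 XOR N7 = true XOR false = true
N10 = N3 OR N8 OR N9 = false OR false OR true = true
N12 = N3 XOR N10 = false XOR true = true
N13 = N12 XOR N7 = true XOR false = true

N1 = true, N7 = false, N13 = true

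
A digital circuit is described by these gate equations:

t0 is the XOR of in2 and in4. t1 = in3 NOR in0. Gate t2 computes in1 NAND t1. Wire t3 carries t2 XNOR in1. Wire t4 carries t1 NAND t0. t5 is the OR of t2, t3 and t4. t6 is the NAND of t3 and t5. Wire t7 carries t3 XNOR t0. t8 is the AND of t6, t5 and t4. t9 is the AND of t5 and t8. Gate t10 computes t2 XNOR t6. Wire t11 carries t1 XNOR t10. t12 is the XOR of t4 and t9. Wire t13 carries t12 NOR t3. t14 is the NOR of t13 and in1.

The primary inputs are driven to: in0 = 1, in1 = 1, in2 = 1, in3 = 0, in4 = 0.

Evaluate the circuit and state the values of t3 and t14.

t0 = in2 XOR in4 = 1 XOR 0 = 1
t1 = in3 NOR in0 = 0 NOR 1 = 0
t2 = in1 NAND t1 = 1 NAND 0 = 1
t3 = t2 XNOR in1 = 1 XNOR 1 = 1
t4 = t1 NAND t0 = 0 NAND 1 = 1
t5 = t2 OR t3 OR t4 = 1 OR 1 OR 1 = 1
t6 = t3 NAND t5 = 1 NAND 1 = 0
t8 = t6 AND t5 AND t4 = 0 AND 1 AND 1 = 0
t9 = t5 AND t8 = 1 AND 0 = 0
t12 = t4 XOR t9 = 1 XOR 0 = 1
t13 = t12 NOR t3 = 1 NOR 1 = 0
t14 = t13 NOR in1 = 0 NOR 1 = 0

t3 = 1; t14 = 0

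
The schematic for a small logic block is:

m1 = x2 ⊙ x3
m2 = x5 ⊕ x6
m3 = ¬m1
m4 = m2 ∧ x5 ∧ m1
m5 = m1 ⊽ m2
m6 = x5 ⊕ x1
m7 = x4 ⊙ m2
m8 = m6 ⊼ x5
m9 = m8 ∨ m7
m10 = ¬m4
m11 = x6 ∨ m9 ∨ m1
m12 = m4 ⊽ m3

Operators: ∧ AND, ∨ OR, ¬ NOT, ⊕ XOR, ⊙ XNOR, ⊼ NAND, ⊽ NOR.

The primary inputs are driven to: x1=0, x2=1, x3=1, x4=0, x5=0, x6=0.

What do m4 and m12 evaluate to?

m1 = x2 XNOR x3 = 1 XNOR 1 = 1
m2 = x5 XOR x6 = 0 XOR 0 = 0
m3 = NOT m1 = NOT 1 = 0
m4 = m2 AND x5 AND m1 = 0 AND 0 AND 1 = 0
m12 = m4 NOR m3 = 0 NOR 0 = 1

m4 = 0  m12 = 1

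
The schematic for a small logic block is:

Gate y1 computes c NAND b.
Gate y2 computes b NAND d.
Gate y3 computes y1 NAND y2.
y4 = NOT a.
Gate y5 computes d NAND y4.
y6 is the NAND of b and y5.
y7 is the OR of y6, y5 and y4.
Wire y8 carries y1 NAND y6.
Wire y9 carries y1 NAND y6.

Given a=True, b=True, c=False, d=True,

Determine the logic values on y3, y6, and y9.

y3 = True  y6 = False  y9 = True

y1 = c NAND b = False NAND True = True
y2 = b NAND d = True NAND True = False
y3 = y1 NAND y2 = True NAND False = True
y4 = NOT a = NOT True = False
y5 = d NAND y4 = True NAND False = True
y6 = b NAND y5 = True NAND True = False
y9 = y1 NAND y6 = True NAND False = True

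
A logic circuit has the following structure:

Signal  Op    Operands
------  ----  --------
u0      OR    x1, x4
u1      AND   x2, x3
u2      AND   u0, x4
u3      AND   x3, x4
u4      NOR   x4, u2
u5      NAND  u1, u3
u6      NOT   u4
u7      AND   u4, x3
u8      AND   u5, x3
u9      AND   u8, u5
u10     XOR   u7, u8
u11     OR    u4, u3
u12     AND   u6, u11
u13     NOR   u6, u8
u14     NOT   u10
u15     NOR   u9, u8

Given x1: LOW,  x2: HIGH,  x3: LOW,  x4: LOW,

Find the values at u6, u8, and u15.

u6 = LOW; u8 = LOW; u15 = HIGH

u0 = x1 OR x4 = LOW OR LOW = LOW
u1 = x2 AND x3 = HIGH AND LOW = LOW
u2 = u0 AND x4 = LOW AND LOW = LOW
u3 = x3 AND x4 = LOW AND LOW = LOW
u4 = x4 NOR u2 = LOW NOR LOW = HIGH
u5 = u1 NAND u3 = LOW NAND LOW = HIGH
u6 = NOT u4 = NOT HIGH = LOW
u8 = u5 AND x3 = HIGH AND LOW = LOW
u9 = u8 AND u5 = LOW AND HIGH = LOW
u15 = u9 NOR u8 = LOW NOR LOW = HIGH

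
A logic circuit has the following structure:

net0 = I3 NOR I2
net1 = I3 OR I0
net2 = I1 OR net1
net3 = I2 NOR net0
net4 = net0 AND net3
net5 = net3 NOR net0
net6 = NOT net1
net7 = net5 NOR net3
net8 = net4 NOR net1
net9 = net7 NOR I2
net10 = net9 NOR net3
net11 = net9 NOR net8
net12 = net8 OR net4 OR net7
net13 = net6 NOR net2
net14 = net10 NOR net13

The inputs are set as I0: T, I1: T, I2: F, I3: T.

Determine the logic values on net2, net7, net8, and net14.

net0 = I3 NOR I2 = T NOR F = F
net1 = I3 OR I0 = T OR T = T
net2 = I1 OR net1 = T OR T = T
net3 = I2 NOR net0 = F NOR F = T
net4 = net0 AND net3 = F AND T = F
net5 = net3 NOR net0 = T NOR F = F
net6 = NOT net1 = NOT T = F
net7 = net5 NOR net3 = F NOR T = F
net8 = net4 NOR net1 = F NOR T = F
net9 = net7 NOR I2 = F NOR F = T
net10 = net9 NOR net3 = T NOR T = F
net13 = net6 NOR net2 = F NOR T = F
net14 = net10 NOR net13 = F NOR F = T

net2 = T; net7 = F; net8 = F; net14 = T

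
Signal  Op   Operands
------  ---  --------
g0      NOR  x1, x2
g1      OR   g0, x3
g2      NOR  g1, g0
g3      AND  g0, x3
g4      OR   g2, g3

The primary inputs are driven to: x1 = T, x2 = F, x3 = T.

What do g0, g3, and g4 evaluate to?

g0 = F, g3 = F, g4 = F

g0 = x1 NOR x2 = T NOR F = F
g1 = g0 OR x3 = F OR T = T
g2 = g1 NOR g0 = T NOR F = F
g3 = g0 AND x3 = F AND T = F
g4 = g2 OR g3 = F OR F = F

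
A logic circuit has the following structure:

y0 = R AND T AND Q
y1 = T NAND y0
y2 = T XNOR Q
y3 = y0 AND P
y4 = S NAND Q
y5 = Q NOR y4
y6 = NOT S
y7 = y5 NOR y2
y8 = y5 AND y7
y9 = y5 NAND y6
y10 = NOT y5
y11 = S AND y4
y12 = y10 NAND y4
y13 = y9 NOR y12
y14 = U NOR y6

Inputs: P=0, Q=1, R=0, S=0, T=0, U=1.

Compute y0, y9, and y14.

y0 = 0; y9 = 1; y14 = 0

y0 = R AND T AND Q = 0 AND 0 AND 1 = 0
y4 = S NAND Q = 0 NAND 1 = 1
y5 = Q NOR y4 = 1 NOR 1 = 0
y6 = NOT S = NOT 0 = 1
y9 = y5 NAND y6 = 0 NAND 1 = 1
y14 = U NOR y6 = 1 NOR 1 = 0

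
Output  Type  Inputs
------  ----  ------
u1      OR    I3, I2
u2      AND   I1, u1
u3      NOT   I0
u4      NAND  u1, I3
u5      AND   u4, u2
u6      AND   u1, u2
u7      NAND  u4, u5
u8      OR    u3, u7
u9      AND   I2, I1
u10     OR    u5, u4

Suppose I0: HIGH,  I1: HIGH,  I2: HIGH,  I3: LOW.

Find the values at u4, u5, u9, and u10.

u1 = I3 OR I2 = LOW OR HIGH = HIGH
u2 = I1 AND u1 = HIGH AND HIGH = HIGH
u4 = u1 NAND I3 = HIGH NAND LOW = HIGH
u5 = u4 AND u2 = HIGH AND HIGH = HIGH
u9 = I2 AND I1 = HIGH AND HIGH = HIGH
u10 = u5 OR u4 = HIGH OR HIGH = HIGH

u4 = HIGH, u5 = HIGH, u9 = HIGH, u10 = HIGH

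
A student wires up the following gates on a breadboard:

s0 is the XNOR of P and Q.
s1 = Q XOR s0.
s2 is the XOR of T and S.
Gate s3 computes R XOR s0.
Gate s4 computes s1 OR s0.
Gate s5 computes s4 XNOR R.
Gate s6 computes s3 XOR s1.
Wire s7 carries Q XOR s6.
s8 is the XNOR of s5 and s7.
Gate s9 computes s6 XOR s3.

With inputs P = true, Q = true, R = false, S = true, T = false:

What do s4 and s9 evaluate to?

s4 = true, s9 = false

s0 = P XNOR Q = true XNOR true = true
s1 = Q XOR s0 = true XOR true = false
s3 = R XOR s0 = false XOR true = true
s4 = s1 OR s0 = false OR true = true
s6 = s3 XOR s1 = true XOR false = true
s9 = s6 XOR s3 = true XOR true = false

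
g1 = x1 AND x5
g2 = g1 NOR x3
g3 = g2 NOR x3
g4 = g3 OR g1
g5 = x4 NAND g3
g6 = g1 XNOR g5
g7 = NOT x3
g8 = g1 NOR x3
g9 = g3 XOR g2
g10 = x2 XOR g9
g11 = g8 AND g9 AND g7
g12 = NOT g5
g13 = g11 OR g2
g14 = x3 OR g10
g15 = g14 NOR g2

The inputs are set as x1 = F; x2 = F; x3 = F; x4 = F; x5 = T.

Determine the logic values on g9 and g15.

g1 = x1 AND x5 = F AND T = F
g2 = g1 NOR x3 = F NOR F = T
g3 = g2 NOR x3 = T NOR F = F
g9 = g3 XOR g2 = F XOR T = T
g10 = x2 XOR g9 = F XOR T = T
g14 = x3 OR g10 = F OR T = T
g15 = g14 NOR g2 = T NOR T = F

g9 = T, g15 = F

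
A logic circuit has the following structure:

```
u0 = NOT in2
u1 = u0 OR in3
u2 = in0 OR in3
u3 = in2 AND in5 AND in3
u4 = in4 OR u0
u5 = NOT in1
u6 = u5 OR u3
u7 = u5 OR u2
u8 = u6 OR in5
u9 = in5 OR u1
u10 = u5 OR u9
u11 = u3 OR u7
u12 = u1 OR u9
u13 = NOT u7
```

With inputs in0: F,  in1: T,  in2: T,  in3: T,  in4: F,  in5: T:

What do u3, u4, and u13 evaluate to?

u0 = NOT in2 = NOT T = F
u2 = in0 OR in3 = F OR T = T
u3 = in2 AND in5 AND in3 = T AND T AND T = T
u4 = in4 OR u0 = F OR F = F
u5 = NOT in1 = NOT T = F
u7 = u5 OR u2 = F OR T = T
u13 = NOT u7 = NOT T = F

u3 = T  u4 = F  u13 = F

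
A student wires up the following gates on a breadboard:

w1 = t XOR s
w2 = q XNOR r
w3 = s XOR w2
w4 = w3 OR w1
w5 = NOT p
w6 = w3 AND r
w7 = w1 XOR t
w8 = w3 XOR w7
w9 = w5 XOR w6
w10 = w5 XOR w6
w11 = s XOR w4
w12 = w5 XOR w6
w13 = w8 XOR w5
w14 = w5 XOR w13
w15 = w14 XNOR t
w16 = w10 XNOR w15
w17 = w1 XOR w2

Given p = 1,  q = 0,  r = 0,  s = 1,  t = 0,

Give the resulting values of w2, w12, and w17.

w2 = 1; w12 = 0; w17 = 0

w1 = t XOR s = 0 XOR 1 = 1
w2 = q XNOR r = 0 XNOR 0 = 1
w3 = s XOR w2 = 1 XOR 1 = 0
w5 = NOT p = NOT 1 = 0
w6 = w3 AND r = 0 AND 0 = 0
w12 = w5 XOR w6 = 0 XOR 0 = 0
w17 = w1 XOR w2 = 1 XOR 1 = 0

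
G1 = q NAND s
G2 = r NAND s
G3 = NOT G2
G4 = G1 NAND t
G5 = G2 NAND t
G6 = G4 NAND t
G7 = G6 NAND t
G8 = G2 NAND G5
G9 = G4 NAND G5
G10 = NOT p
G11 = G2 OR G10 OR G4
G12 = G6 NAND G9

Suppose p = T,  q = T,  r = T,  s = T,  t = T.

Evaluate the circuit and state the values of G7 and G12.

G7 = T, G12 = T

G1 = q NAND s = T NAND T = F
G2 = r NAND s = T NAND T = F
G4 = G1 NAND t = F NAND T = T
G5 = G2 NAND t = F NAND T = T
G6 = G4 NAND t = T NAND T = F
G7 = G6 NAND t = F NAND T = T
G9 = G4 NAND G5 = T NAND T = F
G12 = G6 NAND G9 = F NAND F = T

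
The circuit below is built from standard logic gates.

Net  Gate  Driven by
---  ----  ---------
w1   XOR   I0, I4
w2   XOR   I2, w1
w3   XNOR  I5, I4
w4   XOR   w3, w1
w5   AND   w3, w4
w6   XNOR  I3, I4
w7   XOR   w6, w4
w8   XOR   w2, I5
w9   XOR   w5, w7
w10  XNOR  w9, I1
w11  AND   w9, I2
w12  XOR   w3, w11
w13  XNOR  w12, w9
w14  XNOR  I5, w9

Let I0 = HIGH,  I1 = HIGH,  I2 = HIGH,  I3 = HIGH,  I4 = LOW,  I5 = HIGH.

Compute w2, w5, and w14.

w2 = LOW; w5 = LOW; w14 = HIGH

w1 = I0 XOR I4 = HIGH XOR LOW = HIGH
w2 = I2 XOR w1 = HIGH XOR HIGH = LOW
w3 = I5 XNOR I4 = HIGH XNOR LOW = LOW
w4 = w3 XOR w1 = LOW XOR HIGH = HIGH
w5 = w3 AND w4 = LOW AND HIGH = LOW
w6 = I3 XNOR I4 = HIGH XNOR LOW = LOW
w7 = w6 XOR w4 = LOW XOR HIGH = HIGH
w9 = w5 XOR w7 = LOW XOR HIGH = HIGH
w14 = I5 XNOR w9 = HIGH XNOR HIGH = HIGH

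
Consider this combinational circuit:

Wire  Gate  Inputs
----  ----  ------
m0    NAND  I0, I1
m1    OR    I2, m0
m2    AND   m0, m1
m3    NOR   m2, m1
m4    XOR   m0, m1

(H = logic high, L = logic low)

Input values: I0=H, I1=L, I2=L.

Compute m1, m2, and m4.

m1 = H, m2 = H, m4 = L

m0 = I0 NAND I1 = H NAND L = H
m1 = I2 OR m0 = L OR H = H
m2 = m0 AND m1 = H AND H = H
m4 = m0 XOR m1 = H XOR H = L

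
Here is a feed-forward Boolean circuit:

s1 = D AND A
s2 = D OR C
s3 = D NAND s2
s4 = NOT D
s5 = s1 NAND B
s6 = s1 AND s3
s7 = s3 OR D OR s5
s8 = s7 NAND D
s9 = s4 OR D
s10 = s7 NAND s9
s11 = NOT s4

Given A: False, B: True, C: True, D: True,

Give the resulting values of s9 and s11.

s9 = True; s11 = True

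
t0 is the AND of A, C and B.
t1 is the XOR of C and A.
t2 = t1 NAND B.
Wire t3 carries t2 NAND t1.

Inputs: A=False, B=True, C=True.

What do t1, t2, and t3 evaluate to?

t1 = C XOR A = True XOR False = True
t2 = t1 NAND B = True NAND True = False
t3 = t2 NAND t1 = False NAND True = True

t1 = True, t2 = False, t3 = True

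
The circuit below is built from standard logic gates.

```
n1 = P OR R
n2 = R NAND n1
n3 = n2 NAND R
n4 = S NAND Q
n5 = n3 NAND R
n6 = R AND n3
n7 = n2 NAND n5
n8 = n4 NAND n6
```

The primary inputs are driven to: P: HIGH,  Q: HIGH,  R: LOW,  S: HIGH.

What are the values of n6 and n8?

n6 = LOW, n8 = HIGH

n1 = P OR R = HIGH OR LOW = HIGH
n2 = R NAND n1 = LOW NAND HIGH = HIGH
n3 = n2 NAND R = HIGH NAND LOW = HIGH
n4 = S NAND Q = HIGH NAND HIGH = LOW
n6 = R AND n3 = LOW AND HIGH = LOW
n8 = n4 NAND n6 = LOW NAND LOW = HIGH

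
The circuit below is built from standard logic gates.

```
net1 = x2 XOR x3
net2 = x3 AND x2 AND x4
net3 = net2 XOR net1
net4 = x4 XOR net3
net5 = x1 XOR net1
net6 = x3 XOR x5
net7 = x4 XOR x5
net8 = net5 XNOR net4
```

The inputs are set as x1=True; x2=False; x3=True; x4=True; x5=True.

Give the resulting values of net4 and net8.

net4 = False, net8 = True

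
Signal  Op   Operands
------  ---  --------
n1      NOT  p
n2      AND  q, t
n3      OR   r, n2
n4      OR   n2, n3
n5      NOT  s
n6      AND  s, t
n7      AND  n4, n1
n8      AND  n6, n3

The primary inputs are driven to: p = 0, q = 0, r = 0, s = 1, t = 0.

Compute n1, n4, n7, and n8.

n1 = 1, n4 = 0, n7 = 0, n8 = 0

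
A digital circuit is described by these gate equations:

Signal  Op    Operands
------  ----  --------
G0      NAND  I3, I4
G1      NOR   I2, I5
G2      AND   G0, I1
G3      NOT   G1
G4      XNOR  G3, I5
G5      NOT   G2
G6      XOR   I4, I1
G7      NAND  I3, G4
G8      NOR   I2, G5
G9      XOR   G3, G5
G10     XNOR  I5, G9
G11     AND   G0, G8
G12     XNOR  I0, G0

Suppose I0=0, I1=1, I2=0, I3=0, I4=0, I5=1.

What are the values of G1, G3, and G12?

G1 = 0  G3 = 1  G12 = 0

G0 = I3 NAND I4 = 0 NAND 0 = 1
G1 = I2 NOR I5 = 0 NOR 1 = 0
G3 = NOT G1 = NOT 0 = 1
G12 = I0 XNOR G0 = 0 XNOR 1 = 0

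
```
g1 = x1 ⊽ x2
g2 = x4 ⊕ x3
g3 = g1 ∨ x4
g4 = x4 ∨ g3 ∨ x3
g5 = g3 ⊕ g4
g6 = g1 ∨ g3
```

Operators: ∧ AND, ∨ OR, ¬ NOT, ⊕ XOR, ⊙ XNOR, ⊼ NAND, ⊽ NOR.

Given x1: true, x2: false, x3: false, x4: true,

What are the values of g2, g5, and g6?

g1 = x1 NOR x2 = true NOR false = false
g2 = x4 XOR x3 = true XOR false = true
g3 = g1 OR x4 = false OR true = true
g4 = x4 OR g3 OR x3 = true OR true OR false = true
g5 = g3 XOR g4 = true XOR true = false
g6 = g1 OR g3 = false OR true = true

g2 = true  g5 = false  g6 = true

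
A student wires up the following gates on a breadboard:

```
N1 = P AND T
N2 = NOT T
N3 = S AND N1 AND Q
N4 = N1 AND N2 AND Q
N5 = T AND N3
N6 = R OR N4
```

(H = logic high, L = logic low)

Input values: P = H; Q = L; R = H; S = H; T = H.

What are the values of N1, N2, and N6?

N1 = P AND T = H AND H = H
N2 = NOT T = NOT H = L
N4 = N1 AND N2 AND Q = H AND L AND L = L
N6 = R OR N4 = H OR L = H

N1 = H; N2 = L; N6 = H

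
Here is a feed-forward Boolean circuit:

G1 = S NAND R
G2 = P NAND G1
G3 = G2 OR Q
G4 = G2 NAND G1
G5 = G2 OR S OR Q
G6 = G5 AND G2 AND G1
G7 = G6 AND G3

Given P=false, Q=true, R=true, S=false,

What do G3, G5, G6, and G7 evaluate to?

G3 = true, G5 = true, G6 = true, G7 = true

G1 = S NAND R = false NAND true = true
G2 = P NAND G1 = false NAND true = true
G3 = G2 OR Q = true OR true = true
G5 = G2 OR S OR Q = true OR false OR true = true
G6 = G5 AND G2 AND G1 = true AND true AND true = true
G7 = G6 AND G3 = true AND true = true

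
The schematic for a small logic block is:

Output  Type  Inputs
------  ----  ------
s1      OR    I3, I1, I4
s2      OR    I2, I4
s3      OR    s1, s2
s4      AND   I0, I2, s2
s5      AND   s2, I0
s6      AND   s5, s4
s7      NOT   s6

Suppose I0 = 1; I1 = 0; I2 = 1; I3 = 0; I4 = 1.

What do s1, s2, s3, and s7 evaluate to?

s1 = I3 OR I1 OR I4 = 0 OR 0 OR 1 = 1
s2 = I2 OR I4 = 1 OR 1 = 1
s3 = s1 OR s2 = 1 OR 1 = 1
s4 = I0 AND I2 AND s2 = 1 AND 1 AND 1 = 1
s5 = s2 AND I0 = 1 AND 1 = 1
s6 = s5 AND s4 = 1 AND 1 = 1
s7 = NOT s6 = NOT 1 = 0

s1 = 1  s2 = 1  s3 = 1  s7 = 0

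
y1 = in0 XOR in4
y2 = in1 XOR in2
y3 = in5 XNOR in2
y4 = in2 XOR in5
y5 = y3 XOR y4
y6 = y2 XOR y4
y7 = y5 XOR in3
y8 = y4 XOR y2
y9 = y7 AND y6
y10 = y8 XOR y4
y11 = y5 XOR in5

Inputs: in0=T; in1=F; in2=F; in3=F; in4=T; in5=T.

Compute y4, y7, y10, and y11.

y2 = in1 XOR in2 = F XOR F = F
y3 = in5 XNOR in2 = T XNOR F = F
y4 = in2 XOR in5 = F XOR T = T
y5 = y3 XOR y4 = F XOR T = T
y7 = y5 XOR in3 = T XOR F = T
y8 = y4 XOR y2 = T XOR F = T
y10 = y8 XOR y4 = T XOR T = F
y11 = y5 XOR in5 = T XOR T = F

y4 = T, y7 = T, y10 = F, y11 = F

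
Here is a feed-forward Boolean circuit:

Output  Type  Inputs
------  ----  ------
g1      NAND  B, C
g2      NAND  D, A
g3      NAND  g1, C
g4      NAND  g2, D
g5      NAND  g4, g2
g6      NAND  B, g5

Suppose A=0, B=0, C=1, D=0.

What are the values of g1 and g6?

g1 = 1, g6 = 1

g1 = B NAND C = 0 NAND 1 = 1
g2 = D NAND A = 0 NAND 0 = 1
g4 = g2 NAND D = 1 NAND 0 = 1
g5 = g4 NAND g2 = 1 NAND 1 = 0
g6 = B NAND g5 = 0 NAND 0 = 1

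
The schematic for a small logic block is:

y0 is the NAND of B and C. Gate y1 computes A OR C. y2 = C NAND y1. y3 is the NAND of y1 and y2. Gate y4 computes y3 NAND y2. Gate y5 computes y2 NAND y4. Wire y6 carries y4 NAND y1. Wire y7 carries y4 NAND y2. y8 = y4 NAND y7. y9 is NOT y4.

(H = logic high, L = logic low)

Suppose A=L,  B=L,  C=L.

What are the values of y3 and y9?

y3 = H, y9 = H

y1 = A OR C = L OR L = L
y2 = C NAND y1 = L NAND L = H
y3 = y1 NAND y2 = L NAND H = H
y4 = y3 NAND y2 = H NAND H = L
y9 = NOT y4 = NOT L = H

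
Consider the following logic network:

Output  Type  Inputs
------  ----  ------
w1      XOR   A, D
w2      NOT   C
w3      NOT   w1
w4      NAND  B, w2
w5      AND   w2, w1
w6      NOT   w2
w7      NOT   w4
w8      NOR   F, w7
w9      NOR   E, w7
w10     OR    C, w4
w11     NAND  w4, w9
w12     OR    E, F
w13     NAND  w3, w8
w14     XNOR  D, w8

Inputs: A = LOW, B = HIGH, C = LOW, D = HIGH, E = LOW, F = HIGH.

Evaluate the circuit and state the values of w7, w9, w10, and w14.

w7 = HIGH  w9 = LOW  w10 = LOW  w14 = LOW

w2 = NOT C = NOT LOW = HIGH
w4 = B NAND w2 = HIGH NAND HIGH = LOW
w7 = NOT w4 = NOT LOW = HIGH
w8 = F NOR w7 = HIGH NOR HIGH = LOW
w9 = E NOR w7 = LOW NOR HIGH = LOW
w10 = C OR w4 = LOW OR LOW = LOW
w14 = D XNOR w8 = HIGH XNOR LOW = LOW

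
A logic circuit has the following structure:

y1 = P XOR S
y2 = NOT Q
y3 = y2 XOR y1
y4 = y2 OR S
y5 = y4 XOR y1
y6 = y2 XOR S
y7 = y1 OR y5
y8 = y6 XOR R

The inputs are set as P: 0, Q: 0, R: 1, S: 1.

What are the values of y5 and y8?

y5 = 0  y8 = 1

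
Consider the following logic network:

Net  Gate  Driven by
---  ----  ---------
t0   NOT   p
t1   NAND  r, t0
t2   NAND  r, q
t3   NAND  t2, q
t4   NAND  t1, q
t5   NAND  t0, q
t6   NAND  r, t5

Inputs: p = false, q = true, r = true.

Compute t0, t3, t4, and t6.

t0 = true, t3 = true, t4 = true, t6 = true

t0 = NOT p = NOT false = true
t1 = r NAND t0 = true NAND true = false
t2 = r NAND q = true NAND true = false
t3 = t2 NAND q = false NAND true = true
t4 = t1 NAND q = false NAND true = true
t5 = t0 NAND q = true NAND true = false
t6 = r NAND t5 = true NAND false = true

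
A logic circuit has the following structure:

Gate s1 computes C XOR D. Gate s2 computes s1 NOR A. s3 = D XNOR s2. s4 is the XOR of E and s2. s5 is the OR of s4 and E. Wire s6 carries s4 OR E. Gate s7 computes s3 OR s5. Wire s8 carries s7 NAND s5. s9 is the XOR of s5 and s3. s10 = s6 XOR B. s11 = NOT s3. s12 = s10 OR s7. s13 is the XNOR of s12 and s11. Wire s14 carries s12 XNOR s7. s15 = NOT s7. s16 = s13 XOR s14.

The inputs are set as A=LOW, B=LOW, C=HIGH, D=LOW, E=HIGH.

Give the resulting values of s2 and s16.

s2 = LOW, s16 = HIGH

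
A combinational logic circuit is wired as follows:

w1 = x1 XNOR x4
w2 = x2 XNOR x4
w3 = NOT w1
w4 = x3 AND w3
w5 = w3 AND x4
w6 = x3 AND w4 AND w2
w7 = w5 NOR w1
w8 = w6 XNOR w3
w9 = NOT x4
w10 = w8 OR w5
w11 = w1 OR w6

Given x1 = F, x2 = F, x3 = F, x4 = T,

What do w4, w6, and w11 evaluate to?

w1 = x1 XNOR x4 = F XNOR T = F
w2 = x2 XNOR x4 = F XNOR T = F
w3 = NOT w1 = NOT F = T
w4 = x3 AND w3 = F AND T = F
w6 = x3 AND w4 AND w2 = F AND F AND F = F
w11 = w1 OR w6 = F OR F = F

w4 = F, w6 = F, w11 = F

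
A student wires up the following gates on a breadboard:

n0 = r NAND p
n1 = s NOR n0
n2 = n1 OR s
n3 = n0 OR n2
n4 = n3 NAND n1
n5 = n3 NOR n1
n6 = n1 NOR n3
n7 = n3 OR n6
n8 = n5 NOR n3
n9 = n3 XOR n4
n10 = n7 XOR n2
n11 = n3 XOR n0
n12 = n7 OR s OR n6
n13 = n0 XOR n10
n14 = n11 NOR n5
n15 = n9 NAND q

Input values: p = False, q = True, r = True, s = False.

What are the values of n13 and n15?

n0 = r NAND p = True NAND False = True
n1 = s NOR n0 = False NOR True = False
n2 = n1 OR s = False OR False = False
n3 = n0 OR n2 = True OR False = True
n4 = n3 NAND n1 = True NAND False = True
n6 = n1 NOR n3 = False NOR True = False
n7 = n3 OR n6 = True OR False = True
n9 = n3 XOR n4 = True XOR True = False
n10 = n7 XOR n2 = True XOR False = True
n13 = n0 XOR n10 = True XOR True = False
n15 = n9 NAND q = False NAND True = True

n13 = False, n15 = True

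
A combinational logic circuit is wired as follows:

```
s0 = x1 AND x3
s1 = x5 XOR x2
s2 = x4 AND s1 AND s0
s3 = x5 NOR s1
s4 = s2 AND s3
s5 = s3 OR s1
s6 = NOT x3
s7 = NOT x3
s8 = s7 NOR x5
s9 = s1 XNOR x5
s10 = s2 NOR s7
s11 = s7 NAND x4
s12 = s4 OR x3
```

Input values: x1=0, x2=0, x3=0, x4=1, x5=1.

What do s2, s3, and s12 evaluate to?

s2 = 0  s3 = 0  s12 = 0

s0 = x1 AND x3 = 0 AND 0 = 0
s1 = x5 XOR x2 = 1 XOR 0 = 1
s2 = x4 AND s1 AND s0 = 1 AND 1 AND 0 = 0
s3 = x5 NOR s1 = 1 NOR 1 = 0
s4 = s2 AND s3 = 0 AND 0 = 0
s12 = s4 OR x3 = 0 OR 0 = 0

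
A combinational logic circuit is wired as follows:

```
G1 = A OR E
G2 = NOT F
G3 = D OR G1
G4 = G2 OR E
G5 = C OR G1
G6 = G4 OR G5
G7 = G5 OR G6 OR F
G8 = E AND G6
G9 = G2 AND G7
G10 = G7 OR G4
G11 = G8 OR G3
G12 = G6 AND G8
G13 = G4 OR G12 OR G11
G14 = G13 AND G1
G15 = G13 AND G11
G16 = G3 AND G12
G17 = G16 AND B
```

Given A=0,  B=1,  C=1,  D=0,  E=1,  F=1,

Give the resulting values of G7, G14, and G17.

G7 = 1  G14 = 1  G17 = 1

G1 = A OR E = 0 OR 1 = 1
G2 = NOT F = NOT 1 = 0
G3 = D OR G1 = 0 OR 1 = 1
G4 = G2 OR E = 0 OR 1 = 1
G5 = C OR G1 = 1 OR 1 = 1
G6 = G4 OR G5 = 1 OR 1 = 1
G7 = G5 OR G6 OR F = 1 OR 1 OR 1 = 1
G8 = E AND G6 = 1 AND 1 = 1
G11 = G8 OR G3 = 1 OR 1 = 1
G12 = G6 AND G8 = 1 AND 1 = 1
G13 = G4 OR G12 OR G11 = 1 OR 1 OR 1 = 1
G14 = G13 AND G1 = 1 AND 1 = 1
G16 = G3 AND G12 = 1 AND 1 = 1
G17 = G16 AND B = 1 AND 1 = 1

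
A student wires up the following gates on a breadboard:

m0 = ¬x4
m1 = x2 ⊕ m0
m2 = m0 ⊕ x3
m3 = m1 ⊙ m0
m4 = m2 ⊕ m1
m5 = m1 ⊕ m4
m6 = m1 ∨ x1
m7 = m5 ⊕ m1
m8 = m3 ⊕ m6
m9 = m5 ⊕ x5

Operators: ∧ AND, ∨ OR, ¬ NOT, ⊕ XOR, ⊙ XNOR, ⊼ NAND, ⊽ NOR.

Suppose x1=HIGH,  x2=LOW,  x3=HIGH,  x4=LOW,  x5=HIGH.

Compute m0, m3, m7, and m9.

m0 = HIGH  m3 = HIGH  m7 = HIGH  m9 = HIGH

m0 = NOT x4 = NOT LOW = HIGH
m1 = x2 XOR m0 = LOW XOR HIGH = HIGH
m2 = m0 XOR x3 = HIGH XOR HIGH = LOW
m3 = m1 XNOR m0 = HIGH XNOR HIGH = HIGH
m4 = m2 XOR m1 = LOW XOR HIGH = HIGH
m5 = m1 XOR m4 = HIGH XOR HIGH = LOW
m7 = m5 XOR m1 = LOW XOR HIGH = HIGH
m9 = m5 XOR x5 = LOW XOR HIGH = HIGH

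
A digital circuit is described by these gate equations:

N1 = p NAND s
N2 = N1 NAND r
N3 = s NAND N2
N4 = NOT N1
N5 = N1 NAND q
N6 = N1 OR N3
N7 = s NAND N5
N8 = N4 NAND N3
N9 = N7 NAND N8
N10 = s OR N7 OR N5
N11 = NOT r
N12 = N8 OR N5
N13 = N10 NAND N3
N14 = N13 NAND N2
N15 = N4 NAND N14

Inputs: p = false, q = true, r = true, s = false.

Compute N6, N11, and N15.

N6 = true; N11 = false; N15 = true

N1 = p NAND s = false NAND false = true
N2 = N1 NAND r = true NAND true = false
N3 = s NAND N2 = false NAND false = true
N4 = NOT N1 = NOT true = false
N5 = N1 NAND q = true NAND true = false
N6 = N1 OR N3 = true OR true = true
N7 = s NAND N5 = false NAND false = true
N10 = s OR N7 OR N5 = false OR true OR false = true
N11 = NOT r = NOT true = false
N13 = N10 NAND N3 = true NAND true = false
N14 = N13 NAND N2 = false NAND false = true
N15 = N4 NAND N14 = false NAND true = true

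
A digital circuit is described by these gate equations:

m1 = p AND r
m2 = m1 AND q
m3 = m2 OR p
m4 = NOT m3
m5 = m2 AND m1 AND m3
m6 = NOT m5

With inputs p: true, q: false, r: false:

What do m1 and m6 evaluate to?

m1 = p AND r = true AND false = false
m2 = m1 AND q = false AND false = false
m3 = m2 OR p = false OR true = true
m5 = m2 AND m1 AND m3 = false AND false AND true = false
m6 = NOT m5 = NOT false = true

m1 = false, m6 = true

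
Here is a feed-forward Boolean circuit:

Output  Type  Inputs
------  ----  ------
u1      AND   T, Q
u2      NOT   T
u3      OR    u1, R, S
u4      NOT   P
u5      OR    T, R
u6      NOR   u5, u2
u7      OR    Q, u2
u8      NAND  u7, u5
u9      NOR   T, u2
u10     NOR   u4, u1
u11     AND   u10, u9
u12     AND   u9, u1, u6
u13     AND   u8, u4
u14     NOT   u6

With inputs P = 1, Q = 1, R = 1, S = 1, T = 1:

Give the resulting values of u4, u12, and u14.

u4 = 0, u12 = 0, u14 = 1

u1 = T AND Q = 1 AND 1 = 1
u2 = NOT T = NOT 1 = 0
u4 = NOT P = NOT 1 = 0
u5 = T OR R = 1 OR 1 = 1
u6 = u5 NOR u2 = 1 NOR 0 = 0
u9 = T NOR u2 = 1 NOR 0 = 0
u12 = u9 AND u1 AND u6 = 0 AND 1 AND 0 = 0
u14 = NOT u6 = NOT 0 = 1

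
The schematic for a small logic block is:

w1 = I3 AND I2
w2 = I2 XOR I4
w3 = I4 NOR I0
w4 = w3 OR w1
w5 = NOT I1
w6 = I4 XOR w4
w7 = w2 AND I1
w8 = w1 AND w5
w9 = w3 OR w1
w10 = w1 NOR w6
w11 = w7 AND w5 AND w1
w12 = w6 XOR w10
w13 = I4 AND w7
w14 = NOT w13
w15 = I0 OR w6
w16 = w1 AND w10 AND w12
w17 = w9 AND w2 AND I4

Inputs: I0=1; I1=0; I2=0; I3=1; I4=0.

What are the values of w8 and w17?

w8 = 0, w17 = 0

w1 = I3 AND I2 = 1 AND 0 = 0
w2 = I2 XOR I4 = 0 XOR 0 = 0
w3 = I4 NOR I0 = 0 NOR 1 = 0
w5 = NOT I1 = NOT 0 = 1
w8 = w1 AND w5 = 0 AND 1 = 0
w9 = w3 OR w1 = 0 OR 0 = 0
w17 = w9 AND w2 AND I4 = 0 AND 0 AND 0 = 0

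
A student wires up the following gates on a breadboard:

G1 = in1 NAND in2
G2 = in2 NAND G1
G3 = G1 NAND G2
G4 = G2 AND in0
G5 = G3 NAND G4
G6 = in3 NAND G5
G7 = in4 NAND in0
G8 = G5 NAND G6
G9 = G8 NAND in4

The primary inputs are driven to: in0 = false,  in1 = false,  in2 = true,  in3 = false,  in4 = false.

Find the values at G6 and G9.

G6 = true; G9 = true

G1 = in1 NAND in2 = false NAND true = true
G2 = in2 NAND G1 = true NAND true = false
G3 = G1 NAND G2 = true NAND false = true
G4 = G2 AND in0 = false AND false = false
G5 = G3 NAND G4 = true NAND false = true
G6 = in3 NAND G5 = false NAND true = true
G8 = G5 NAND G6 = true NAND true = false
G9 = G8 NAND in4 = false NAND false = true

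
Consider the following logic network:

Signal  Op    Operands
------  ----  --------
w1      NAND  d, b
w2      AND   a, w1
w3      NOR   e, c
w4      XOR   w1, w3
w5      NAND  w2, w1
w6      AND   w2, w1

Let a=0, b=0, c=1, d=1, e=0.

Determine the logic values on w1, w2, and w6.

w1 = d NAND b = 1 NAND 0 = 1
w2 = a AND w1 = 0 AND 1 = 0
w6 = w2 AND w1 = 0 AND 1 = 0

w1 = 1, w2 = 0, w6 = 0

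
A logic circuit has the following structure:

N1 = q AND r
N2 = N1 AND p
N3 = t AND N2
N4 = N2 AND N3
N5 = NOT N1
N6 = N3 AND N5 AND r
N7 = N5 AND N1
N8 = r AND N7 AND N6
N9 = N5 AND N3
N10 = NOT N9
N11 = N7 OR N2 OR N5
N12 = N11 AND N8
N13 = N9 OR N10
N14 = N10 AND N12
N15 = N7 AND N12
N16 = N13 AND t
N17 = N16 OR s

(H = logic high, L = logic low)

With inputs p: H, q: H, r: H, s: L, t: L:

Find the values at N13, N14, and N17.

N13 = H, N14 = L, N17 = L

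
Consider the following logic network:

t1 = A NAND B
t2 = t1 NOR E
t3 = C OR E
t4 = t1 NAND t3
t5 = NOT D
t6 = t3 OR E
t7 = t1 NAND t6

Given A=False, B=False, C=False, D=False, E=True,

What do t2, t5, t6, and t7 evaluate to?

t2 = False; t5 = True; t6 = True; t7 = False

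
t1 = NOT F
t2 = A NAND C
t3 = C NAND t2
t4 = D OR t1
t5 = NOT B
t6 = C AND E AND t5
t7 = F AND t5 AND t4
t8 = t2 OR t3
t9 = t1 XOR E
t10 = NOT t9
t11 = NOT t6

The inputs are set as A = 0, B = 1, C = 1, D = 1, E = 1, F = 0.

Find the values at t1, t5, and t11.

t1 = 1  t5 = 0  t11 = 1

t1 = NOT F = NOT 0 = 1
t5 = NOT B = NOT 1 = 0
t6 = C AND E AND t5 = 1 AND 1 AND 0 = 0
t11 = NOT t6 = NOT 0 = 1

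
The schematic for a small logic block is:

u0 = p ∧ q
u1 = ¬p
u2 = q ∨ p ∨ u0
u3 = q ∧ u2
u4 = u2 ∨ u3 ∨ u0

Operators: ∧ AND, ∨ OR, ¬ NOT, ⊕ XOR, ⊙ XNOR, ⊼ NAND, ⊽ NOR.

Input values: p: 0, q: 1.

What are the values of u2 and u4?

u2 = 1  u4 = 1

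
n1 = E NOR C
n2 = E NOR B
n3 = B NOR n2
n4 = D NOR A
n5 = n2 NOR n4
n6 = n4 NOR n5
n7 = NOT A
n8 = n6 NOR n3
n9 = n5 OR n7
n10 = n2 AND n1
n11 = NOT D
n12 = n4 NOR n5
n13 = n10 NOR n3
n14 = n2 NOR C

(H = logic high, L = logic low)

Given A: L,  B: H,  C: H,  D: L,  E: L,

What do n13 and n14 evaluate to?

n13 = H, n14 = L

n1 = E NOR C = L NOR H = L
n2 = E NOR B = L NOR H = L
n3 = B NOR n2 = H NOR L = L
n10 = n2 AND n1 = L AND L = L
n13 = n10 NOR n3 = L NOR L = H
n14 = n2 NOR C = L NOR H = L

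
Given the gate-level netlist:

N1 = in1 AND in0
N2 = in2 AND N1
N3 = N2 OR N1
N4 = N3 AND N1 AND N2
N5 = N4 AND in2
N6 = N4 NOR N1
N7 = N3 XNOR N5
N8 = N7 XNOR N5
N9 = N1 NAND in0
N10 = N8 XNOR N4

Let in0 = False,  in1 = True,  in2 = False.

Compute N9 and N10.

N9 = True, N10 = True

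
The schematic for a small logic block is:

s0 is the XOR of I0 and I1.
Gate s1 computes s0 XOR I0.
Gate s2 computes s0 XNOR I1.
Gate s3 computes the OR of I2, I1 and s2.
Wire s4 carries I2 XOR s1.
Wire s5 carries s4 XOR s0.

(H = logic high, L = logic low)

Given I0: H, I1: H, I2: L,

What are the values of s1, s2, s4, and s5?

s1 = H, s2 = L, s4 = H, s5 = H

s0 = I0 XOR I1 = H XOR H = L
s1 = s0 XOR I0 = L XOR H = H
s2 = s0 XNOR I1 = L XNOR H = L
s4 = I2 XOR s1 = L XOR H = H
s5 = s4 XOR s0 = H XOR L = H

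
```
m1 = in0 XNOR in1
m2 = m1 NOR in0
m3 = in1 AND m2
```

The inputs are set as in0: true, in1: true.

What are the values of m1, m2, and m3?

m1 = true, m2 = false, m3 = false

m1 = in0 XNOR in1 = true XNOR true = true
m2 = m1 NOR in0 = true NOR true = false
m3 = in1 AND m2 = true AND false = false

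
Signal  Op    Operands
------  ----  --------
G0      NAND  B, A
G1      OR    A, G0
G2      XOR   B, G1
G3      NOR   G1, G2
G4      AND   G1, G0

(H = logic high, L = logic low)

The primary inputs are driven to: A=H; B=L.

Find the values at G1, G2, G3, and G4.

G1 = H  G2 = H  G3 = L  G4 = H

G0 = B NAND A = L NAND H = H
G1 = A OR G0 = H OR H = H
G2 = B XOR G1 = L XOR H = H
G3 = G1 NOR G2 = H NOR H = L
G4 = G1 AND G0 = H AND H = H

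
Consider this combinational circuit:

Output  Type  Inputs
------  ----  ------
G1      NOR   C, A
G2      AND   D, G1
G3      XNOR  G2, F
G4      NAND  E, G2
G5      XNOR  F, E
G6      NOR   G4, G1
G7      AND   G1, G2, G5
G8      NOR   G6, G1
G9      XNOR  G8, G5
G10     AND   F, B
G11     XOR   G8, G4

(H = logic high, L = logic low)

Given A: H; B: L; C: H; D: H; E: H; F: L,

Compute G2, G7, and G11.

G1 = C NOR A = H NOR H = L
G2 = D AND G1 = H AND L = L
G4 = E NAND G2 = H NAND L = H
G5 = F XNOR E = L XNOR H = L
G6 = G4 NOR G1 = H NOR L = L
G7 = G1 AND G2 AND G5 = L AND L AND L = L
G8 = G6 NOR G1 = L NOR L = H
G11 = G8 XOR G4 = H XOR H = L

G2 = L, G7 = L, G11 = L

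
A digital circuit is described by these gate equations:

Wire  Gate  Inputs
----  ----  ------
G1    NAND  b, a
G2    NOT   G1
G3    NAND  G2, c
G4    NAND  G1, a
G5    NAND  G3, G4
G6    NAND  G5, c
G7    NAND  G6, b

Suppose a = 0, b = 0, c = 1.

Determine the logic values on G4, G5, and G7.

G4 = 1, G5 = 0, G7 = 1

G1 = b NAND a = 0 NAND 0 = 1
G2 = NOT G1 = NOT 1 = 0
G3 = G2 NAND c = 0 NAND 1 = 1
G4 = G1 NAND a = 1 NAND 0 = 1
G5 = G3 NAND G4 = 1 NAND 1 = 0
G6 = G5 NAND c = 0 NAND 1 = 1
G7 = G6 NAND b = 1 NAND 0 = 1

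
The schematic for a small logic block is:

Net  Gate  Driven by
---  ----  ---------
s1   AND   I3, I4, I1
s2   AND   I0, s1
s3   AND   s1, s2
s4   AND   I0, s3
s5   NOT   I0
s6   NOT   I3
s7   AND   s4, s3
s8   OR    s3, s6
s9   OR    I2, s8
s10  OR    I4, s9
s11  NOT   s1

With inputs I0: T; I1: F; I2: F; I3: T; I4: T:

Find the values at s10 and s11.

s1 = I3 AND I4 AND I1 = T AND T AND F = F
s2 = I0 AND s1 = T AND F = F
s3 = s1 AND s2 = F AND F = F
s6 = NOT I3 = NOT T = F
s8 = s3 OR s6 = F OR F = F
s9 = I2 OR s8 = F OR F = F
s10 = I4 OR s9 = T OR F = T
s11 = NOT s1 = NOT F = T

s10 = T, s11 = T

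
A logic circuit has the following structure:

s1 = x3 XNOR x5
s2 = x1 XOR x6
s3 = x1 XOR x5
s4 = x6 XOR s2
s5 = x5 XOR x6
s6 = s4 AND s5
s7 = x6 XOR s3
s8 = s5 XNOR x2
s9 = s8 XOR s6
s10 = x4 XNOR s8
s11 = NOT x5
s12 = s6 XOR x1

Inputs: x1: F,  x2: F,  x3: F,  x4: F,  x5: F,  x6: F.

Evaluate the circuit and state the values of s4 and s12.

s4 = F, s12 = F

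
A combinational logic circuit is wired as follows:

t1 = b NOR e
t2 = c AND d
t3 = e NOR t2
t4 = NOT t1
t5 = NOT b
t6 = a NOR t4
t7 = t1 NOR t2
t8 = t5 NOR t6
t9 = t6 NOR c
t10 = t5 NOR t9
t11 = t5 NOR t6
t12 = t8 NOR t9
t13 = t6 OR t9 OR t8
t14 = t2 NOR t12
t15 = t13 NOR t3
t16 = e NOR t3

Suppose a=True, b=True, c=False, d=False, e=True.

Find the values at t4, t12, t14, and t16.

t4 = True, t12 = False, t14 = True, t16 = False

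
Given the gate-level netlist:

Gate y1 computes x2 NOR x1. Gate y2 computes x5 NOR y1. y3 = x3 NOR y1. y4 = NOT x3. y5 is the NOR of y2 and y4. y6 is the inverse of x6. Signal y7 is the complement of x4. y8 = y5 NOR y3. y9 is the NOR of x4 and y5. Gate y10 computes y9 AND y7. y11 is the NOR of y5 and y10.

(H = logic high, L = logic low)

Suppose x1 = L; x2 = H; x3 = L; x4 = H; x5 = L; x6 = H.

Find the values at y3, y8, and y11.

y3 = H  y8 = L  y11 = H

y1 = x2 NOR x1 = H NOR L = L
y2 = x5 NOR y1 = L NOR L = H
y3 = x3 NOR y1 = L NOR L = H
y4 = NOT x3 = NOT L = H
y5 = y2 NOR y4 = H NOR H = L
y7 = NOT x4 = NOT H = L
y8 = y5 NOR y3 = L NOR H = L
y9 = x4 NOR y5 = H NOR L = L
y10 = y9 AND y7 = L AND L = L
y11 = y5 NOR y10 = L NOR L = H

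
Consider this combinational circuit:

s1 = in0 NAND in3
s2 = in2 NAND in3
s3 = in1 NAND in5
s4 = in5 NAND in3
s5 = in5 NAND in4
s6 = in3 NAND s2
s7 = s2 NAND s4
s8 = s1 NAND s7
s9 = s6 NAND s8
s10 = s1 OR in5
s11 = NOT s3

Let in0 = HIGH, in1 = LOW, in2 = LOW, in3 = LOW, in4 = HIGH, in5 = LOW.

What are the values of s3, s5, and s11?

s3 = HIGH  s5 = HIGH  s11 = LOW

s3 = in1 NAND in5 = LOW NAND LOW = HIGH
s5 = in5 NAND in4 = LOW NAND HIGH = HIGH
s11 = NOT s3 = NOT HIGH = LOW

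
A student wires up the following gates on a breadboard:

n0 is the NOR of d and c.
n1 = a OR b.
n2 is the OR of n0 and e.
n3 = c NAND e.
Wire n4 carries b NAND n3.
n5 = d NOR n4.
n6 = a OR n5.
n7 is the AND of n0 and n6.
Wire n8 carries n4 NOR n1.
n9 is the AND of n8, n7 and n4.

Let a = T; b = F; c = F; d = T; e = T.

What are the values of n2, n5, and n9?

n0 = d NOR c = T NOR F = F
n1 = a OR b = T OR F = T
n2 = n0 OR e = F OR T = T
n3 = c NAND e = F NAND T = T
n4 = b NAND n3 = F NAND T = T
n5 = d NOR n4 = T NOR T = F
n6 = a OR n5 = T OR F = T
n7 = n0 AND n6 = F AND T = F
n8 = n4 NOR n1 = T NOR T = F
n9 = n8 AND n7 AND n4 = F AND F AND T = F

n2 = T, n5 = F, n9 = F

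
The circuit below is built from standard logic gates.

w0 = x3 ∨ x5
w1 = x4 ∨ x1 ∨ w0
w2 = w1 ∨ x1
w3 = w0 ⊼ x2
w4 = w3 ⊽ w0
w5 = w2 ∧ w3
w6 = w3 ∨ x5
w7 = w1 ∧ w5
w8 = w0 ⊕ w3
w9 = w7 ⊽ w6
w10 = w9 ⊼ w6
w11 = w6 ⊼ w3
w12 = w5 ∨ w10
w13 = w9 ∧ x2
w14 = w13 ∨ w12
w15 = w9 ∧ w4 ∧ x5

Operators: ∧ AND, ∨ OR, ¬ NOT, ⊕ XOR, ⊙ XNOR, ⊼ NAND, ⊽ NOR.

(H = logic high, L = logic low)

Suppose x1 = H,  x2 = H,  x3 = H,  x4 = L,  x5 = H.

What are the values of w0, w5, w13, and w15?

w0 = H  w5 = L  w13 = L  w15 = L

w0 = x3 OR x5 = H OR H = H
w1 = x4 OR x1 OR w0 = L OR H OR H = H
w2 = w1 OR x1 = H OR H = H
w3 = w0 NAND x2 = H NAND H = L
w4 = w3 NOR w0 = L NOR H = L
w5 = w2 AND w3 = H AND L = L
w6 = w3 OR x5 = L OR H = H
w7 = w1 AND w5 = H AND L = L
w9 = w7 NOR w6 = L NOR H = L
w13 = w9 AND x2 = L AND H = L
w15 = w9 AND w4 AND x5 = L AND L AND H = L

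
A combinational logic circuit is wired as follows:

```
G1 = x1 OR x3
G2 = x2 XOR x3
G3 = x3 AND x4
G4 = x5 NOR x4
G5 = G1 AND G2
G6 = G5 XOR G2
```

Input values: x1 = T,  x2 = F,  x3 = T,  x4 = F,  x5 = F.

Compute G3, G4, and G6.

G3 = F, G4 = T, G6 = F

G1 = x1 OR x3 = T OR T = T
G2 = x2 XOR x3 = F XOR T = T
G3 = x3 AND x4 = T AND F = F
G4 = x5 NOR x4 = F NOR F = T
G5 = G1 AND G2 = T AND T = T
G6 = G5 XOR G2 = T XOR T = F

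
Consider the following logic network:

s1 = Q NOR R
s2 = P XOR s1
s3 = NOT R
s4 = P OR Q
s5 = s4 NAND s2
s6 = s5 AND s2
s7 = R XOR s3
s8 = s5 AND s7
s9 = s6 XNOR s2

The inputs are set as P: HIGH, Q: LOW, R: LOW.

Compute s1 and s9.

s1 = HIGH, s9 = HIGH

s1 = Q NOR R = LOW NOR LOW = HIGH
s2 = P XOR s1 = HIGH XOR HIGH = LOW
s4 = P OR Q = HIGH OR LOW = HIGH
s5 = s4 NAND s2 = HIGH NAND LOW = HIGH
s6 = s5 AND s2 = HIGH AND LOW = LOW
s9 = s6 XNOR s2 = LOW XNOR LOW = HIGH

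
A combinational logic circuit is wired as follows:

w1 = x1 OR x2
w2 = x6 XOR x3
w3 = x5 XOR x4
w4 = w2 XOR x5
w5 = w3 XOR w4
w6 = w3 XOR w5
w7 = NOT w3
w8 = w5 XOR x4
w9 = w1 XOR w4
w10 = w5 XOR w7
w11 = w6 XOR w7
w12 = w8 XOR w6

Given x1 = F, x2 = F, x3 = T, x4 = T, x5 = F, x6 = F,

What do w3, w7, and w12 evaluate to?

w3 = T; w7 = F; w12 = F

w2 = x6 XOR x3 = F XOR T = T
w3 = x5 XOR x4 = F XOR T = T
w4 = w2 XOR x5 = T XOR F = T
w5 = w3 XOR w4 = T XOR T = F
w6 = w3 XOR w5 = T XOR F = T
w7 = NOT w3 = NOT T = F
w8 = w5 XOR x4 = F XOR T = T
w12 = w8 XOR w6 = T XOR T = F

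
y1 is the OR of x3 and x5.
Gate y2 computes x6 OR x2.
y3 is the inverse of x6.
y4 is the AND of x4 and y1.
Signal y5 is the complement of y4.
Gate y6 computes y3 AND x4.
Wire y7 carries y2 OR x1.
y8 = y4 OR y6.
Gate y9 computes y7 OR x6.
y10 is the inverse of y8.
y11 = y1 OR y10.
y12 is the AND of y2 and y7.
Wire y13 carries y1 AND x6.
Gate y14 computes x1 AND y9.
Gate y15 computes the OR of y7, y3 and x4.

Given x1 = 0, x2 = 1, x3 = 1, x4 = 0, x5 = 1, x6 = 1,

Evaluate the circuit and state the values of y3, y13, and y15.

y3 = 0, y13 = 1, y15 = 1

y1 = x3 OR x5 = 1 OR 1 = 1
y2 = x6 OR x2 = 1 OR 1 = 1
y3 = NOT x6 = NOT 1 = 0
y7 = y2 OR x1 = 1 OR 0 = 1
y13 = y1 AND x6 = 1 AND 1 = 1
y15 = y7 OR y3 OR x4 = 1 OR 0 OR 0 = 1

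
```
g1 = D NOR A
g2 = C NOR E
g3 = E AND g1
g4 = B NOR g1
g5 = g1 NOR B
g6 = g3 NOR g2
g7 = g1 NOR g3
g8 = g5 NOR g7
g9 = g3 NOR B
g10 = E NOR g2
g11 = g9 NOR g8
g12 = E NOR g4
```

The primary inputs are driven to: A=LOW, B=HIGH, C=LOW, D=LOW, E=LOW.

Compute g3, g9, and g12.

g1 = D NOR A = LOW NOR LOW = HIGH
g3 = E AND g1 = LOW AND HIGH = LOW
g4 = B NOR g1 = HIGH NOR HIGH = LOW
g9 = g3 NOR B = LOW NOR HIGH = LOW
g12 = E NOR g4 = LOW NOR LOW = HIGH

g3 = LOW; g9 = LOW; g12 = HIGH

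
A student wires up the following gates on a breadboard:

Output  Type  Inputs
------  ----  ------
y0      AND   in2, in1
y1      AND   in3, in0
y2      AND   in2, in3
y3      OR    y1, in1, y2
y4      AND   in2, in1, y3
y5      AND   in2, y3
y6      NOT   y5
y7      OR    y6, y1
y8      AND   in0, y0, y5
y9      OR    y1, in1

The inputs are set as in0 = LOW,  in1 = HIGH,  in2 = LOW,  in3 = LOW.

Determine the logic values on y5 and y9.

y1 = in3 AND in0 = LOW AND LOW = LOW
y2 = in2 AND in3 = LOW AND LOW = LOW
y3 = y1 OR in1 OR y2 = LOW OR HIGH OR LOW = HIGH
y5 = in2 AND y3 = LOW AND HIGH = LOW
y9 = y1 OR in1 = LOW OR HIGH = HIGH

y5 = LOW  y9 = HIGH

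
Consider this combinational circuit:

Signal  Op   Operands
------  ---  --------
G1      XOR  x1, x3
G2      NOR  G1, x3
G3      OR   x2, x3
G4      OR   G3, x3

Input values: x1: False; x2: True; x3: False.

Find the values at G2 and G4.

G1 = x1 XOR x3 = False XOR False = False
G2 = G1 NOR x3 = False NOR False = True
G3 = x2 OR x3 = True OR False = True
G4 = G3 OR x3 = True OR False = True

G2 = True; G4 = True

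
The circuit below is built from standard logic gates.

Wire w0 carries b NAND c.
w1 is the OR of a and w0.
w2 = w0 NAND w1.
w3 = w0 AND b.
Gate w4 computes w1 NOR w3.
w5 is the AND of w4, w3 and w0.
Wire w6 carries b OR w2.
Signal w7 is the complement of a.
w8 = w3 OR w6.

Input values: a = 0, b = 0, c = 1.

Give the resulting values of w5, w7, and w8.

w5 = 0  w7 = 1  w8 = 0

w0 = b NAND c = 0 NAND 1 = 1
w1 = a OR w0 = 0 OR 1 = 1
w2 = w0 NAND w1 = 1 NAND 1 = 0
w3 = w0 AND b = 1 AND 0 = 0
w4 = w1 NOR w3 = 1 NOR 0 = 0
w5 = w4 AND w3 AND w0 = 0 AND 0 AND 1 = 0
w6 = b OR w2 = 0 OR 0 = 0
w7 = NOT a = NOT 0 = 1
w8 = w3 OR w6 = 0 OR 0 = 0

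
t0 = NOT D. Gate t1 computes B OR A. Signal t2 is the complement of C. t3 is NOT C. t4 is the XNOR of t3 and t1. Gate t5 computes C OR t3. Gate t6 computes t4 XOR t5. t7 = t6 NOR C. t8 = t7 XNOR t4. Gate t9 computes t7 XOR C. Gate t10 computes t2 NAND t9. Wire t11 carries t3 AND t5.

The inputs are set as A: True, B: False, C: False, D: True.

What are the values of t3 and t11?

t3 = NOT C = NOT False = True
t5 = C OR t3 = False OR True = True
t11 = t3 AND t5 = True AND True = True

t3 = True, t11 = True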